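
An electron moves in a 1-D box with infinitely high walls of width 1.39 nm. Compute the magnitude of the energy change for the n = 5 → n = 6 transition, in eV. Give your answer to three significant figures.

|ΔE| = 2.14 eV

E_1 = h²/(8m_eL²) = 3.118×10^-20 J.
|ΔE| = |5² − 6²|·E_1 = 11·3.118×10^-20 J = 3.430×10^-19 J = 2.14 eV.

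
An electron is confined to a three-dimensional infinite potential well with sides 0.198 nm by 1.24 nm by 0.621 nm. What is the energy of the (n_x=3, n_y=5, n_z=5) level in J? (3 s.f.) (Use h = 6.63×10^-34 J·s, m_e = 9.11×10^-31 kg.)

For a 3D rectangular well E = (h²/8m_e)·Σ n_i²/L_i² = (6.63×10^-34)²/(8·9.11×10^-31) · [3²/(0.198 nm)² + 5²/(1.24 nm)² + 5²/(0.621 nm)²].
Evaluating gives E = 1.87×10^-17 J.

E = 1.87×10^-17 J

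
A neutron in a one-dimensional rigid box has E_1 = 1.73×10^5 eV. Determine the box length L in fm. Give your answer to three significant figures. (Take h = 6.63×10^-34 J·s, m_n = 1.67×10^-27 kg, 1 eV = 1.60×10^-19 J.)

From E_n = n²h²/(8m_nL²), L = n·h/√(8m_nE_n).
E_1 = 1.73×10^5 eV = 2.768×10^-14 J, so L = 1·6.63×10^-34/√(8·1.67×10^-27·2.768×10^-14) = 3.45×10^-14 m = 34.5 fm.

L = 34.5 fm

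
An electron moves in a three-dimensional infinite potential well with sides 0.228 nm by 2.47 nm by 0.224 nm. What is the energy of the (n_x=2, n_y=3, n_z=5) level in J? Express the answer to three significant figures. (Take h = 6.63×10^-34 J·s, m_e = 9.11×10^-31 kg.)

E = 3.48×10^-17 J

For a 3D rectangular well E = (h²/8m_e)·Σ n_i²/L_i² = (6.63×10^-34)²/(8·9.11×10^-31) · [2²/(0.228 nm)² + 3²/(2.47 nm)² + 5²/(0.224 nm)²].
Evaluating gives E = 3.48×10^-17 J.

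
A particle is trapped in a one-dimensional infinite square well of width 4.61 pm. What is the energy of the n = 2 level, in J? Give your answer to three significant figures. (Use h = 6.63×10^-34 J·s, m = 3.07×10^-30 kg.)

E_2 = 3.37×10^-15 J

For an infinite well E_n = n²h²/(8mL²), so E_1 = h²/(8mL²) = (6.63×10^-34)²/(8·3.07×10^-30·(4.61×10^-12 m)²) = 8.422×10^-16 J.
Then E_2 = 2²·E_1 = 4·8.422×10^-16 J = 3.37×10^-15 J.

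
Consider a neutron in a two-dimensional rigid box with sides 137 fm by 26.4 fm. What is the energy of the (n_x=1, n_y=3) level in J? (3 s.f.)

E = 4.25×10^-13 J

For a 2D rectangular well E = (h²/8m_n)·Σ n_i²/L_i² = (6.626×10^-34)²/(8·1.675×10^-27) · [1²/(137 fm)² + 3²/(26.4 fm)²].
Evaluating gives E = 4.25×10^-13 J.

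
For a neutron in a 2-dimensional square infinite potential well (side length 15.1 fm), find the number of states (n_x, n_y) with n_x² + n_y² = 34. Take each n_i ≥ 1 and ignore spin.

The level has n_x² + n_y² = 34. The ordered positive-integer solutions are (3, 5), (5, 3).
That gives 2 states.

degeneracy = 2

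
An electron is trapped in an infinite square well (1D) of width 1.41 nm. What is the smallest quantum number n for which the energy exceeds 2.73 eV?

n = 4

E_1 = h²/(8m_eL²) = 3.030×10^-20 J = 0.1891 eV.
Need n² > 2.73/0.1891 = 14.44, i.e. n > 3.800.
The smallest integer satisfying this is n = 4.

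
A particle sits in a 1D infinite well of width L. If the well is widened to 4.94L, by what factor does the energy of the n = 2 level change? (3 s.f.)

E_n ∝ 1/L², so the energy scales by 1/4.94² = 0.0410.

0.0410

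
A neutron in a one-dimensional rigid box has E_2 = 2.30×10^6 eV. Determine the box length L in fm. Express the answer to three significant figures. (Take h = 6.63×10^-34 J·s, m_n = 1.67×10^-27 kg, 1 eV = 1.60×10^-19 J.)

From E_n = n²h²/(8m_nL²), L = n·h/√(8m_nE_n).
E_2 = 2.30×10^6 eV = 3.680×10^-13 J, so L = 2·6.63×10^-34/√(8·1.67×10^-27·3.680×10^-13) = 1.89×10^-14 m = 18.9 fm.

L = 18.9 fm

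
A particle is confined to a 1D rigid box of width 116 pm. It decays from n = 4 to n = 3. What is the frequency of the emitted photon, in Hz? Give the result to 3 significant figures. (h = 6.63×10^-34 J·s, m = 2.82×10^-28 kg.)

E_1 = h²/(8mL²) = 1.448×10^-20 J and ΔE = (4² − 3²)E_1 = 1.014×10^-19 J.
f = ΔE/h = 1.014×10^-19/6.63×10^-34 = 1.53×10^14 Hz.

f = 1.53×10^14 Hz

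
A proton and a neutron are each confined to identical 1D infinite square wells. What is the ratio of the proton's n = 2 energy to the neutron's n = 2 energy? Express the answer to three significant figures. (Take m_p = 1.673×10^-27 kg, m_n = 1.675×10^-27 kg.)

1.00

E_n ∝ 1/m at fixed n and L, so the ratio is m_n/m_p = 1.675×10^-27/1.673×10^-27 = 1.00.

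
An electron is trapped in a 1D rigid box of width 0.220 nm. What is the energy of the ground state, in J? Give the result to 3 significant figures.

E_1 = 1.24×10^-18 J

For an infinite well E_n = n²h²/(8m_eL²), so E_1 = h²/(8m_eL²) = (6.626×10^-34)²/(8·9.109×10^-31·(2.20×10^-10 m)²) = 1.245×10^-18 J.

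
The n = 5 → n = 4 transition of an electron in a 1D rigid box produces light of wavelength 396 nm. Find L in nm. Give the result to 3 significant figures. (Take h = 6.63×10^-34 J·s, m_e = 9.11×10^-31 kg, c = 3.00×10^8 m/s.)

L = 1.04 nm

The photon carries ΔE = hc/λ = 6.63×10^-34·3.00×10^8/3.96×10^-7 m = 5.023×10^-19 J.
Since ΔE = (5² − 4²)E_1, E_1 = 5.581×10^-20 J, and L = h/√(8m_eE_1) = 1.04×10^-9 m = 1.04 nm.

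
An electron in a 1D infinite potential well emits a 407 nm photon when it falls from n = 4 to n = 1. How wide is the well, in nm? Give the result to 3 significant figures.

L = 1.36 nm

The photon carries ΔE = hc/λ = 6.626×10^-34·2.998×10^8/4.07×10^-7 m = 4.881×10^-19 J.
Since ΔE = (4² − 1²)E_1, E_1 = 3.254×10^-20 J, and L = h/√(8m_eE_1) = 1.36×10^-9 m = 1.36 nm.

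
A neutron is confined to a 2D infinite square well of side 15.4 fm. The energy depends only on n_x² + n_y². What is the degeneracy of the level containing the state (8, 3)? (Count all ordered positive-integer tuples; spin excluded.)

The level has n_x² + n_y² = 73. The ordered positive-integer solutions are (3, 8), (8, 3).
That gives 2 states.

degeneracy = 2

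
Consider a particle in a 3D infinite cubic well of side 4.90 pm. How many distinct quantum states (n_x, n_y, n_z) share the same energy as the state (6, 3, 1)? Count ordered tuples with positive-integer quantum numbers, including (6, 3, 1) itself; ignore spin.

degeneracy = 6

The level has n_x² + n_y² + n_z² = 46. The ordered positive-integer solutions are (1, 3, 6), (1, 6, 3), (3, 1, 6), (3, 6, 1), (6, 1, 3), (6, 3, 1).
That gives 6 states.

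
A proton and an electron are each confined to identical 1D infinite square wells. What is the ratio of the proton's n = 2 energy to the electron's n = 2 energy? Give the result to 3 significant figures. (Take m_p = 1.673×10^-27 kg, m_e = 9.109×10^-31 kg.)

E_n ∝ 1/m at fixed n and L, so the ratio is m_e/m_p = 9.109×10^-31/1.673×10^-27 = 5.44×10^-4.

5.44×10^-4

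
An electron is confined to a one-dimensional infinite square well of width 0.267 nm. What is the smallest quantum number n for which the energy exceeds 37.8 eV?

E_1 = h²/(8m_eL²) = 8.451×10^-19 J = 5.275 eV.
Need n² > 37.8/5.275 = 7.166, i.e. n > 2.677.
The smallest integer satisfying this is n = 3.

n = 3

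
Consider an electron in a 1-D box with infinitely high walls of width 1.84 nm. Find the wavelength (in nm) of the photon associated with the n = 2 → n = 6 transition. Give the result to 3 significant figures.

E_1 = h²/(8m_eL²) = 1.780×10^-20 J, so ΔE = (6² − 2²)E_1 = 5.696×10^-19 J.
λ = hc/ΔE = (6.626×10^-34·2.998×10^8)/5.696×10^-19 = 3.49×10^-7 m = 349 nm.

λ = 349 nm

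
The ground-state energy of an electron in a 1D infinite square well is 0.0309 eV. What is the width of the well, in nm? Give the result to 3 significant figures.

L = 3.49 nm

From E_n = n²h²/(8m_eL²), L = n·h/√(8m_eE_n).
E_1 = 0.0309 eV = 4.950×10^-21 J, so L = 1·6.626×10^-34/√(8·9.109×10^-31·4.950×10^-21) = 3.49×10^-9 m = 3.49 nm.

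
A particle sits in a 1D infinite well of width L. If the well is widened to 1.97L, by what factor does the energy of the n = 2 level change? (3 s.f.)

0.258

E_n ∝ 1/L², so the energy scales by 1/1.97² = 0.258.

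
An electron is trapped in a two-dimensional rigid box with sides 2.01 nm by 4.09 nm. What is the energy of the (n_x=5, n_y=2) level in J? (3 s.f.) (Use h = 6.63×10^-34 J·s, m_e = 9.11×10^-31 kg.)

For a 2D rectangular well E = (h²/8m_e)·Σ n_i²/L_i² = (6.63×10^-34)²/(8·9.11×10^-31) · [5²/(2.01 nm)² + 2²/(4.09 nm)²].
Evaluating gives E = 3.88×10^-19 J.

E = 3.88×10^-19 J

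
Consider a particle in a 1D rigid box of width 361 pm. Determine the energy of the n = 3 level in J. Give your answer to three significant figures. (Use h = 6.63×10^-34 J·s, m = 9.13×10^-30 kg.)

For an infinite well E_n = n²h²/(8mL²), so E_1 = h²/(8mL²) = (6.63×10^-34)²/(8·9.13×10^-30·(3.61×10^-10 m)²) = 4.618×10^-20 J.
Then E_3 = 3²·E_1 = 9·4.618×10^-20 J = 4.16×10^-19 J.

E_3 = 4.16×10^-19 J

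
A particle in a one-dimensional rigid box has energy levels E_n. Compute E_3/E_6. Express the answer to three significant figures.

E_n ∝ n², so E_3/E_6 = 3²/6² = 9/36 = 0.250.

0.250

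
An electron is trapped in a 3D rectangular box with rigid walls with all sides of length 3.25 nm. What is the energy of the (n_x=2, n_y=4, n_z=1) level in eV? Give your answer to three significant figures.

E = 0.748 eV

For a 3D rectangular well E = (h²/8m_e)·Σ n_i²/L_i² = (6.626×10^-34)²/(8·9.109×10^-31) · [2²/(3.25 nm)² + 4²/(3.25 nm)² + 1²/(3.25 nm)²].
Evaluating gives E = 1.198×10^-19 J = 0.748 eV.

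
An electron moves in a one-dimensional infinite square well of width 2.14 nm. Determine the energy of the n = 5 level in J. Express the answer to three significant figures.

For an infinite well E_n = n²h²/(8m_eL²), so E_1 = h²/(8m_eL²) = (6.626×10^-34)²/(8·9.109×10^-31·(2.14×10^-9 m)²) = 1.316×10^-20 J.
Then E_5 = 5²·E_1 = 25·1.316×10^-20 J = 3.29×10^-19 J.

E_5 = 3.29×10^-19 J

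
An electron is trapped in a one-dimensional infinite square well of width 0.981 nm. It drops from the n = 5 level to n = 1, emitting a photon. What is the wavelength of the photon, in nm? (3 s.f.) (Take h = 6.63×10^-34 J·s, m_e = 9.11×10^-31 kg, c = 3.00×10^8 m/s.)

E_1 = h²/(8m_eL²) = 6.267×10^-20 J, so ΔE = (5² − 1²)E_1 = 1.504×10^-18 J.
λ = hc/ΔE = (6.63×10^-34·3.00×10^8)/1.504×10^-18 = 1.32×10^-7 m = 132 nm.

λ = 132 nm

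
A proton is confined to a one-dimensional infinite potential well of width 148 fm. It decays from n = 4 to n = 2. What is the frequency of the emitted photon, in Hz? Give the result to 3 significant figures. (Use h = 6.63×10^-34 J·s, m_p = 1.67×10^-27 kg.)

f = 2.72×10^19 Hz

E_1 = h²/(8m_pL²) = 1.502×10^-15 J and ΔE = (4² − 2²)E_1 = 1.802×10^-14 J.
f = ΔE/h = 1.802×10^-14/6.63×10^-34 = 2.72×10^19 Hz.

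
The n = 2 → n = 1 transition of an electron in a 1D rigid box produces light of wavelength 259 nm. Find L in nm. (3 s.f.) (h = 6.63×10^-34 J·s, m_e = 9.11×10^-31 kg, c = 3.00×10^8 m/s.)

The photon carries ΔE = hc/λ = 6.63×10^-34·3.00×10^8/2.59×10^-7 m = 7.680×10^-19 J.
Since ΔE = (2² − 1²)E_1, E_1 = 2.560×10^-19 J, and L = h/√(8m_eE_1) = 4.85×10^-10 m = 0.485 nm.

L = 0.485 nm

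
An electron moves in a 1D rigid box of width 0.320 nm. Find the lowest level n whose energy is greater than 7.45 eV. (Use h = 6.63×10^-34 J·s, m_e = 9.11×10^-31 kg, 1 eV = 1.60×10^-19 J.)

E_1 = h²/(8m_eL²) = 5.890×10^-19 J = 3.681 eV.
Need n² > 7.45/3.681 = 2.024, i.e. n > 1.423.
The smallest integer satisfying this is n = 2.

n = 2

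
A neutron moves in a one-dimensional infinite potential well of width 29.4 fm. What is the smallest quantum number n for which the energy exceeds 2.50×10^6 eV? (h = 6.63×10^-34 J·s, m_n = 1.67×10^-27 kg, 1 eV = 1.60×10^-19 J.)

E_1 = h²/(8m_nL²) = 3.807×10^-14 J = 2.379×10^5 eV.
Need n² > 2.50×10^6/2.379×10^5 = 10.51, i.e. n > 3.242.
The smallest integer satisfying this is n = 4.

n = 4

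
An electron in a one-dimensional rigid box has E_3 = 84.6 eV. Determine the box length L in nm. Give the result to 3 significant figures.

From E_n = n²h²/(8m_eL²), L = n·h/√(8m_eE_n).
E_3 = 84.6 eV = 1.355×10^-17 J, so L = 3·6.626×10^-34/√(8·9.109×10^-31·1.355×10^-17) = 2.00×10^-10 m = 0.200 nm.

L = 0.200 nm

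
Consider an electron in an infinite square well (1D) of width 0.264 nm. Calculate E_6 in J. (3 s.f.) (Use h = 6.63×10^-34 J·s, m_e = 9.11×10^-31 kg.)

For an infinite well E_n = n²h²/(8m_eL²), so E_1 = h²/(8m_eL²) = (6.63×10^-34)²/(8·9.11×10^-31·(2.64×10^-10 m)²) = 8.654×10^-19 J.
Then E_6 = 6²·E_1 = 36·8.654×10^-19 J = 3.12×10^-17 J.

E_6 = 3.12×10^-17 J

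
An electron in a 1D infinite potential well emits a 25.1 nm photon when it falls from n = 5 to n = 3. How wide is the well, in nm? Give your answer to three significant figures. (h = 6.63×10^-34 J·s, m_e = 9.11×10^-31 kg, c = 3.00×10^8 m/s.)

L = 0.349 nm

The photon carries ΔE = hc/λ = 6.63×10^-34·3.00×10^8/2.51×10^-8 m = 7.924×10^-18 J.
Since ΔE = (5² − 3²)E_1, E_1 = 4.953×10^-19 J, and L = h/√(8m_eE_1) = 3.49×10^-10 m = 0.349 nm.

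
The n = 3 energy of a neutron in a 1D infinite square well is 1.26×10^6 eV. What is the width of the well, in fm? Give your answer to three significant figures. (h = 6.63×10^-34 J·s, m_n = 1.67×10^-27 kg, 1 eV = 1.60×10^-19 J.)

L = 38.3 fm

From E_n = n²h²/(8m_nL²), L = n·h/√(8m_nE_n).
E_3 = 1.26×10^6 eV = 2.016×10^-13 J, so L = 3·6.63×10^-34/√(8·1.67×10^-27·2.016×10^-13) = 3.83×10^-14 m = 38.3 fm.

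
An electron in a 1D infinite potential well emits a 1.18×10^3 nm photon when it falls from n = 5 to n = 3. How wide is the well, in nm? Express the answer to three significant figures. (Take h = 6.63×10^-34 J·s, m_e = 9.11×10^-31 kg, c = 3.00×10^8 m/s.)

L = 2.39 nm

The photon carries ΔE = hc/λ = 6.63×10^-34·3.00×10^8/1.18×10^-6 m = 1.686×10^-19 J.
Since ΔE = (5² − 3²)E_1, E_1 = 1.054×10^-20 J, and L = h/√(8m_eE_1) = 2.39×10^-9 m = 2.39 nm.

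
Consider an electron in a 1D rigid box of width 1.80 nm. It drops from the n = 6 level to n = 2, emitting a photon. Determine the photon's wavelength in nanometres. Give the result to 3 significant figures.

λ = 334 nm

E_1 = h²/(8m_eL²) = 1.860×10^-20 J, so ΔE = (6² − 2²)E_1 = 5.952×10^-19 J.
λ = hc/ΔE = (6.626×10^-34·2.998×10^8)/5.952×10^-19 = 3.34×10^-7 m = 334 nm.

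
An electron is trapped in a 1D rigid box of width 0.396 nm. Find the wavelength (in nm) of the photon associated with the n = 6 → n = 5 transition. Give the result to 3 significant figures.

E_1 = h²/(8m_eL²) = 3.842×10^-19 J, so ΔE = (6² − 5²)E_1 = 4.226×10^-18 J.
λ = hc/ΔE = (6.626×10^-34·2.998×10^8)/4.226×10^-18 = 4.70×10^-8 m = 47.0 nm.

λ = 47.0 nm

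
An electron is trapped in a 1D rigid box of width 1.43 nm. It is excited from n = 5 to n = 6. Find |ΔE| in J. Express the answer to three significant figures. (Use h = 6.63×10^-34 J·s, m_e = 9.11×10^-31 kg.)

E_1 = h²/(8m_eL²) = 2.949×10^-20 J.
|ΔE| = |5² − 6²|·E_1 = 11·2.949×10^-20 J = 3.24×10^-19 J.

|ΔE| = 3.24×10^-19 J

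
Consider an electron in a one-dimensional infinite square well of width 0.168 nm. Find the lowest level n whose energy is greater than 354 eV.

n = 6

E_1 = h²/(8m_eL²) = 2.135×10^-18 J = 13.33 eV.
Need n² > 354/13.33 = 26.56, i.e. n > 5.154.
The smallest integer satisfying this is n = 6.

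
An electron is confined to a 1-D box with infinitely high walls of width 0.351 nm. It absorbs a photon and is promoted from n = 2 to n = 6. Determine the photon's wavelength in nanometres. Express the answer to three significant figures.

E_1 = h²/(8m_eL²) = 4.890×10^-19 J, so ΔE = (6² − 2²)E_1 = 1.565×10^-17 J.
λ = hc/ΔE = (6.626×10^-34·2.998×10^8)/1.565×10^-17 = 1.27×10^-8 m = 12.7 nm.

λ = 12.7 nm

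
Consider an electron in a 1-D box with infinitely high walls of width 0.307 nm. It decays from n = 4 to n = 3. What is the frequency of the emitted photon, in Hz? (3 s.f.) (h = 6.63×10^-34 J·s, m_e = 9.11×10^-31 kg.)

E_1 = h²/(8m_eL²) = 6.399×10^-19 J and ΔE = (4² − 3²)E_1 = 4.479×10^-18 J.
f = ΔE/h = 4.479×10^-18/6.63×10^-34 = 6.76×10^15 Hz.

f = 6.76×10^15 Hz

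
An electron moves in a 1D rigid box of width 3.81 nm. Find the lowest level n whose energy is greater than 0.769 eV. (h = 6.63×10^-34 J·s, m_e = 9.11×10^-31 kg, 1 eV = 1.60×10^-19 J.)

n = 6

E_1 = h²/(8m_eL²) = 4.155×10^-21 J = 0.02597 eV.
Need n² > 0.769/0.02597 = 29.61, i.e. n > 5.442.
The smallest integer satisfying this is n = 6.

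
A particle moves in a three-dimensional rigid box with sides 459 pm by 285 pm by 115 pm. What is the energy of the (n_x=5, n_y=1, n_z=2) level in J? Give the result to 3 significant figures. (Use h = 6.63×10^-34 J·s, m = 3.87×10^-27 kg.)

E = 6.15×10^-21 J

For a 3D rectangular well E = (h²/8m)·Σ n_i²/L_i² = (6.63×10^-34)²/(8·3.87×10^-27) · [5²/(459 pm)² + 1²/(285 pm)² + 2²/(115 pm)²].
Evaluating gives E = 6.15×10^-21 J.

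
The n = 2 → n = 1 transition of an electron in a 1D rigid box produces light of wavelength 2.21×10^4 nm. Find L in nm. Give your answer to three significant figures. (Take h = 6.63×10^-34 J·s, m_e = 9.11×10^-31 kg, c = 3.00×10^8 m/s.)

The photon carries ΔE = hc/λ = 6.63×10^-34·3.00×10^8/2.21×10^-5 m = 9.000×10^-21 J.
Since ΔE = (2² − 1²)E_1, E_1 = 3.000×10^-21 J, and L = h/√(8m_eE_1) = 4.48×10^-9 m = 4.48 nm.

L = 4.48 nm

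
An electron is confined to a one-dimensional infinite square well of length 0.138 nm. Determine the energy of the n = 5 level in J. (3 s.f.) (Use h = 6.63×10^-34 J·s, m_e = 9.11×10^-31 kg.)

E_5 = 7.92×10^-17 J

For an infinite well E_n = n²h²/(8m_eL²), so E_1 = h²/(8m_eL²) = (6.63×10^-34)²/(8·9.11×10^-31·(1.38×10^-10 m)²) = 3.167×10^-18 J.
Then E_5 = 5²·E_1 = 25·3.167×10^-18 J = 7.92×10^-17 J.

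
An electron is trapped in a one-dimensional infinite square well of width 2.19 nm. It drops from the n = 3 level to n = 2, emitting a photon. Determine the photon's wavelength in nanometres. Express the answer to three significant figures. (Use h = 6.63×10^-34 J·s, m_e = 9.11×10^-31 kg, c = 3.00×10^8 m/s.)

λ = 3.16×10^3 nm

E_1 = h²/(8m_eL²) = 1.258×10^-20 J, so ΔE = (3² − 2²)E_1 = 6.290×10^-20 J.
λ = hc/ΔE = (6.63×10^-34·3.00×10^8)/6.290×10^-20 = 3.16×10^-6 m = 3.16×10^3 nm.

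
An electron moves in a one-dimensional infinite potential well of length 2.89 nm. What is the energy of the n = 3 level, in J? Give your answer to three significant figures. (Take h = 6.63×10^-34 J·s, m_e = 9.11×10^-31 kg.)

E_3 = 6.50×10^-20 J

For an infinite well E_n = n²h²/(8m_eL²), so E_1 = h²/(8m_eL²) = (6.63×10^-34)²/(8·9.11×10^-31·(2.89×10^-9 m)²) = 7.221×10^-21 J.
Then E_3 = 3²·E_1 = 9·7.221×10^-21 J = 6.50×10^-20 J.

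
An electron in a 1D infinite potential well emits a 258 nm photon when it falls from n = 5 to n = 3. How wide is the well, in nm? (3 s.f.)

L = 1.12 nm

The photon carries ΔE = hc/λ = 6.626×10^-34·2.998×10^8/2.58×10^-7 m = 7.700×10^-19 J.
Since ΔE = (5² − 3²)E_1, E_1 = 4.813×10^-20 J, and L = h/√(8m_eE_1) = 1.12×10^-9 m = 1.12 nm.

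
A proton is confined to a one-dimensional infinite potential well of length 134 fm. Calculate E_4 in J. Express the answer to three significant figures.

For an infinite well E_n = n²h²/(8m_pL²), so E_1 = h²/(8m_pL²) = (6.626×10^-34)²/(8·1.673×10^-27·(1.34×10^-13 m)²) = 1.827×10^-15 J.
Then E_4 = 4²·E_1 = 16·1.827×10^-15 J = 2.92×10^-14 J.

E_4 = 2.92×10^-14 J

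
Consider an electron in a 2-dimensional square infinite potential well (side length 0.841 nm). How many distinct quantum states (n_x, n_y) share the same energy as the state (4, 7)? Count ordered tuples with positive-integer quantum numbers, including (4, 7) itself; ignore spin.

degeneracy = 4

The level has n_x² + n_y² = 65. The ordered positive-integer solutions are (1, 8), (4, 7), (7, 4), (8, 1).
That gives 4 states.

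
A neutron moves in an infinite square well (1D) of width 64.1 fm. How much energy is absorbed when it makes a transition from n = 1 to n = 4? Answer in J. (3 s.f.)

E_1 = h²/(8m_nL²) = 7.974×10^-15 J.
|ΔE| = |1² − 4²|·E_1 = 15·7.974×10^-15 J = 1.20×10^-13 J.

|ΔE| = 1.20×10^-13 J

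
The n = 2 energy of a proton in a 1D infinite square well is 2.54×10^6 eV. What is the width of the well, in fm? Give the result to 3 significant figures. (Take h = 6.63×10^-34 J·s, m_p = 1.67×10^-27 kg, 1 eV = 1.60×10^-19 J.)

L = 18.0 fm

From E_n = n²h²/(8m_pL²), L = n·h/√(8m_pE_n).
E_2 = 2.54×10^6 eV = 4.064×10^-13 J, so L = 2·6.63×10^-34/√(8·1.67×10^-27·4.064×10^-13) = 1.80×10^-14 m = 18.0 fm.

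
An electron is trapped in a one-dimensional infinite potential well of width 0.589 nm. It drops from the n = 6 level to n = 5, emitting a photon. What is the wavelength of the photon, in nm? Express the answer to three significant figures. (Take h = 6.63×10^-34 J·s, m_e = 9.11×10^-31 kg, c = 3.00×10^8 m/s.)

λ = 104 nm

E_1 = h²/(8m_eL²) = 1.739×10^-19 J, so ΔE = (6² − 5²)E_1 = 1.913×10^-18 J.
λ = hc/ΔE = (6.63×10^-34·3.00×10^8)/1.913×10^-18 = 1.04×10^-7 m = 104 nm.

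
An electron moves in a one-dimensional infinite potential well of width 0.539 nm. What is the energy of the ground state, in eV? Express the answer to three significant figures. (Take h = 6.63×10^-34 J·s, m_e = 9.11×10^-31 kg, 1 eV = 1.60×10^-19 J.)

For an infinite well E_n = n²h²/(8m_eL²), so E_1 = h²/(8m_eL²) = (6.63×10^-34)²/(8·9.11×10^-31·(5.39×10^-10 m)²) = 2.076×10^-19 J.
Converting, E_1 = 2.076×10^-19 J / (1.60×10^-19 J/eV) = 1.30 eV.

E_1 = 1.30 eV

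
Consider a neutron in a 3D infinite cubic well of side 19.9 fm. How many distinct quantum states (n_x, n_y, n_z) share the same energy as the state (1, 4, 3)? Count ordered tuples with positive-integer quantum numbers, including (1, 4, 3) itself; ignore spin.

The level has n_x² + n_y² + n_z² = 26. The ordered positive-integer solutions are (1, 3, 4), (1, 4, 3), (3, 1, 4), (3, 4, 1), (4, 1, 3), (4, 3, 1).
That gives 6 states.

degeneracy = 6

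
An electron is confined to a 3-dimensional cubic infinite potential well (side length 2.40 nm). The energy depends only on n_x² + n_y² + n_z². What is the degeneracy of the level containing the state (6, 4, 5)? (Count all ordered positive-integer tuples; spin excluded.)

degeneracy = 12

The level has n_x² + n_y² + n_z² = 77. The ordered positive-integer solutions are (2, 3, 8), (2, 8, 3), (3, 2, 8), (3, 8, 2), (4, 5, 6), (4, 6, 5), (5, 4, 6), (5, 6, 4), (6, 4, 5), (6, 5, 4), (8, 2, 3), (8, 3, 2).
That gives 12 states.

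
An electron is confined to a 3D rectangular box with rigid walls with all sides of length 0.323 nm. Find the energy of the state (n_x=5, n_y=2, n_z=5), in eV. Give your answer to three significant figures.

For a 3D rectangular well E = (h²/8m_e)·Σ n_i²/L_i² = (6.626×10^-34)²/(8·9.109×10^-31) · [5²/(0.323 nm)² + 2²/(0.323 nm)² + 5²/(0.323 nm)²].
Evaluating gives E = 3.118×10^-17 J = 195 eV.

E = 195 eV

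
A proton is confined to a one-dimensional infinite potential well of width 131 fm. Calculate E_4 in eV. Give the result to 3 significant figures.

E_4 = 1.91×10^5 eV

For an infinite well E_n = n²h²/(8m_pL²), so E_1 = h²/(8m_pL²) = (6.626×10^-34)²/(8·1.673×10^-27·(1.31×10^-13 m)²) = 1.912×10^-15 J.
Then E_4 = 4²·E_1 = 16·1.912×10^-15 J = 3.059×10^-14 J.
Converting, E_4 = 3.059×10^-14 J / (1.602×10^-19 J/eV) = 1.91×10^5 eV.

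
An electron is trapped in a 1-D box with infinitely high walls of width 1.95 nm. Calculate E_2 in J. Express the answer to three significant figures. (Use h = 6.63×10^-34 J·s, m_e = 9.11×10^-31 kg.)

For an infinite well E_n = n²h²/(8m_eL²), so E_1 = h²/(8m_eL²) = (6.63×10^-34)²/(8·9.11×10^-31·(1.95×10^-9 m)²) = 1.586×10^-20 J.
Then E_2 = 2²·E_1 = 4·1.586×10^-20 J = 6.34×10^-20 J.

E_2 = 6.34×10^-20 J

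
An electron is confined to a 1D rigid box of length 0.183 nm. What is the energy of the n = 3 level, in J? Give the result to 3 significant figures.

E_3 = 1.62×10^-17 J

For an infinite well E_n = n²h²/(8m_eL²), so E_1 = h²/(8m_eL²) = (6.626×10^-34)²/(8·9.109×10^-31·(1.83×10^-10 m)²) = 1.799×10^-18 J.
Then E_3 = 3²·E_1 = 9·1.799×10^-18 J = 1.62×10^-17 J.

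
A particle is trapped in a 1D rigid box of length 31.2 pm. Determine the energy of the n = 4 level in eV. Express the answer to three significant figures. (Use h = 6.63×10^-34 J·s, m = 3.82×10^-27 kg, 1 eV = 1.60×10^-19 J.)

E_4 = 1.48 eV

For an infinite well E_n = n²h²/(8mL²), so E_1 = h²/(8mL²) = (6.63×10^-34)²/(8·3.82×10^-27·(3.12×10^-11 m)²) = 1.478×10^-20 J.
Then E_4 = 4²·E_1 = 16·1.478×10^-20 J = 2.365×10^-19 J.
Converting, E_4 = 2.365×10^-19 J / (1.60×10^-19 J/eV) = 1.48 eV.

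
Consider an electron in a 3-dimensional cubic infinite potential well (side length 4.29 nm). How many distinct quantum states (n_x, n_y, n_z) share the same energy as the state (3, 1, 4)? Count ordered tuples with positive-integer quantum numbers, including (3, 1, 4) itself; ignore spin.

degeneracy = 6

The level has n_x² + n_y² + n_z² = 26. The ordered positive-integer solutions are (1, 3, 4), (1, 4, 3), (3, 1, 4), (3, 4, 1), (4, 1, 3), (4, 3, 1).
That gives 6 states.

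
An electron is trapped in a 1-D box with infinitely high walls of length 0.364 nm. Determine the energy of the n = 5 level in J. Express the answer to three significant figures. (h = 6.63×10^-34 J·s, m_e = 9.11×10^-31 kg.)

For an infinite well E_n = n²h²/(8m_eL²), so E_1 = h²/(8m_eL²) = (6.63×10^-34)²/(8·9.11×10^-31·(3.64×10^-10 m)²) = 4.552×10^-19 J.
Then E_5 = 5²·E_1 = 25·4.552×10^-19 J = 1.14×10^-17 J.

E_5 = 1.14×10^-17 J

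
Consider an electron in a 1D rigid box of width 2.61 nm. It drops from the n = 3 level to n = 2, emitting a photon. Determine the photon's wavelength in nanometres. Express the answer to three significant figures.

E_1 = h²/(8m_eL²) = 8.844×10^-21 J, so ΔE = (3² − 2²)E_1 = 4.422×10^-20 J.
λ = hc/ΔE = (6.626×10^-34·2.998×10^8)/4.422×10^-20 = 4.49×10^-6 m = 4.49×10^3 nm.

λ = 4.49×10^3 nm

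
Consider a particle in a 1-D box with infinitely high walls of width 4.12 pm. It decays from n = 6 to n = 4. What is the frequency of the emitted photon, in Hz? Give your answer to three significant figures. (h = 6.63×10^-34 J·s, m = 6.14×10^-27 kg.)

f = 1.59×10^16 Hz

E_1 = h²/(8mL²) = 5.272×10^-19 J and ΔE = (6² − 4²)E_1 = 1.054×10^-17 J.
f = ΔE/h = 1.054×10^-17/6.63×10^-34 = 1.59×10^16 Hz.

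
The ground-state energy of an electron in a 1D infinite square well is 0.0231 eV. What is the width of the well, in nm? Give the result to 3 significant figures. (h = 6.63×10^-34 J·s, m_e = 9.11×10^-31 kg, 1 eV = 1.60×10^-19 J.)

From E_n = n²h²/(8m_eL²), L = n·h/√(8m_eE_n).
E_1 = 0.0231 eV = 3.696×10^-21 J, so L = 1·6.63×10^-34/√(8·9.11×10^-31·3.696×10^-21) = 4.04×10^-9 m = 4.04 nm.

L = 4.04 nm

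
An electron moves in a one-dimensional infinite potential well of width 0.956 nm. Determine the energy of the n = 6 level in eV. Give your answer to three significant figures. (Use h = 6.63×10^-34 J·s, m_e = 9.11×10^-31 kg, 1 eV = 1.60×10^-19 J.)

For an infinite well E_n = n²h²/(8m_eL²), so E_1 = h²/(8m_eL²) = (6.63×10^-34)²/(8·9.11×10^-31·(9.56×10^-10 m)²) = 6.599×10^-20 J.
Then E_6 = 6²·E_1 = 36·6.599×10^-20 J = 2.376×10^-18 J.
Converting, E_6 = 2.376×10^-18 J / (1.60×10^-19 J/eV) = 14.8 eV.

E_6 = 14.8 eV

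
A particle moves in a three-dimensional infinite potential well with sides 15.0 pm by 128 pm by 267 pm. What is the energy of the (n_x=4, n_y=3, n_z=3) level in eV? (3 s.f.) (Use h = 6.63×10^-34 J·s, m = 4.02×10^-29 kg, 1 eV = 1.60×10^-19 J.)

For a 3D rectangular well E = (h²/8m)·Σ n_i²/L_i² = (6.63×10^-34)²/(8·4.02×10^-29) · [4²/(15.0 pm)² + 3²/(128 pm)² + 3²/(267 pm)²].
Evaluating gives E = 9.812×10^-17 J = 613 eV.

E = 613 eV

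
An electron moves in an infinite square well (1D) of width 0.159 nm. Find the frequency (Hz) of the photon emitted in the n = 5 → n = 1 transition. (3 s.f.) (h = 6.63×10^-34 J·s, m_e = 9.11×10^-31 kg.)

f = 8.64×10^16 Hz

E_1 = h²/(8m_eL²) = 2.386×10^-18 J and ΔE = (5² − 1²)E_1 = 5.726×10^-17 J.
f = ΔE/h = 5.726×10^-17/6.63×10^-34 = 8.64×10^16 Hz.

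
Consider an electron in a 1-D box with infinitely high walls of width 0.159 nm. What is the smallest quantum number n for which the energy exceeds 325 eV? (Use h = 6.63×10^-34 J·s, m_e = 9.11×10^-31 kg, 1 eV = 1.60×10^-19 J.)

E_1 = h²/(8m_eL²) = 2.386×10^-18 J = 14.91 eV.
Need n² > 325/14.91 = 21.80, i.e. n > 4.669.
The smallest integer satisfying this is n = 5.

n = 5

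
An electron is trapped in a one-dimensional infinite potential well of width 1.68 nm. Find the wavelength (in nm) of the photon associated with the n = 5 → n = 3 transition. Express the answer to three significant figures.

E_1 = h²/(8m_eL²) = 2.135×10^-20 J, so ΔE = (5² − 3²)E_1 = 3.416×10^-19 J.
λ = hc/ΔE = (6.626×10^-34·2.998×10^8)/3.416×10^-19 = 5.82×10^-7 m = 582 nm.

λ = 582 nm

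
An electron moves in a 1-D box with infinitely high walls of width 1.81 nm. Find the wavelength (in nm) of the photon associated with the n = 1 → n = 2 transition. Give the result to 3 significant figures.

λ = 3.60×10^3 nm

E_1 = h²/(8m_eL²) = 1.839×10^-20 J, so ΔE = (2² − 1²)E_1 = 5.517×10^-20 J.
λ = hc/ΔE = (6.626×10^-34·2.998×10^8)/5.517×10^-20 = 3.60×10^-6 m = 3.60×10^3 nm.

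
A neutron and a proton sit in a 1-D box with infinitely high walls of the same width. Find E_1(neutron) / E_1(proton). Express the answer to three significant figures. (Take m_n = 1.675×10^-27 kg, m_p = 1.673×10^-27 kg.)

E_n ∝ 1/m at fixed n and L, so the ratio is m_p/m_n = 1.673×10^-27/1.675×10^-27 = 0.999.

0.999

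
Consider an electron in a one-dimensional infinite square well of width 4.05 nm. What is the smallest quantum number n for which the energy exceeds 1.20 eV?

n = 8

E_1 = h²/(8m_eL²) = 3.673×10^-21 J = 0.02293 eV.
Need n² > 1.20/0.02293 = 52.33, i.e. n > 7.234.
The smallest integer satisfying this is n = 8.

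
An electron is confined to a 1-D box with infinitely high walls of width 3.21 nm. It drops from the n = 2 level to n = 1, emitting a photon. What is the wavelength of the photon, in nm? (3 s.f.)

E_1 = h²/(8m_eL²) = 5.847×10^-21 J, so ΔE = (2² − 1²)E_1 = 1.754×10^-20 J.
λ = hc/ΔE = (6.626×10^-34·2.998×10^8)/1.754×10^-20 = 1.13×10^-5 m = 1.13×10^4 nm.

λ = 1.13×10^4 nm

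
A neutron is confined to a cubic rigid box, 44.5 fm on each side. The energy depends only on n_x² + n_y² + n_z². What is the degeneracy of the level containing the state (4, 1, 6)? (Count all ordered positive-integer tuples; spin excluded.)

The level has n_x² + n_y² + n_z² = 53. The ordered positive-integer solutions are (1, 4, 6), (1, 6, 4), (4, 1, 6), (4, 6, 1), (6, 1, 4), (6, 4, 1).
That gives 6 states.

degeneracy = 6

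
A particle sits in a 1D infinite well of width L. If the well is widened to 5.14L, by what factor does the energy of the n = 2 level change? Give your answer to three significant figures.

E_n ∝ 1/L², so the energy scales by 1/5.14² = 0.0379.

0.0379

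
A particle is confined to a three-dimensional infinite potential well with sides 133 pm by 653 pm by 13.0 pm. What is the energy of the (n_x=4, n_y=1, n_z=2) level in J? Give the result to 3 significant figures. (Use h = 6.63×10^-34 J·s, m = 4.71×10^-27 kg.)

For a 3D rectangular well E = (h²/8m)·Σ n_i²/L_i² = (6.63×10^-34)²/(8·4.71×10^-27) · [4²/(133 pm)² + 1²/(653 pm)² + 2²/(13.0 pm)²].
Evaluating gives E = 2.87×10^-19 J.

E = 2.87×10^-19 J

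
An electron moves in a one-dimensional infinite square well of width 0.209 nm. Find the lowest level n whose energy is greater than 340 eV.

n = 7

E_1 = h²/(8m_eL²) = 1.379×10^-18 J = 8.608 eV.
Need n² > 340/8.608 = 39.50, i.e. n > 6.285.
The smallest integer satisfying this is n = 7.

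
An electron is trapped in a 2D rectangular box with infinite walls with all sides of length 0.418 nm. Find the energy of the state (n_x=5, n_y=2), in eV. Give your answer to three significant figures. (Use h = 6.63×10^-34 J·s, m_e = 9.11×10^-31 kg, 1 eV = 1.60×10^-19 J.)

E = 62.6 eV

For a 2D rectangular well E = (h²/8m_e)·Σ n_i²/L_i² = (6.63×10^-34)²/(8·9.11×10^-31) · [5²/(0.418 nm)² + 2²/(0.418 nm)²].
Evaluating gives E = 1.001×10^-17 J = 62.6 eV.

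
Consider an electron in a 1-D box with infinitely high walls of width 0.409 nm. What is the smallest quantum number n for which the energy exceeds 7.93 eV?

E_1 = h²/(8m_eL²) = 3.602×10^-19 J = 2.248 eV.
Need n² > 7.93/2.248 = 3.528, i.e. n > 1.878.
The smallest integer satisfying this is n = 2.

n = 2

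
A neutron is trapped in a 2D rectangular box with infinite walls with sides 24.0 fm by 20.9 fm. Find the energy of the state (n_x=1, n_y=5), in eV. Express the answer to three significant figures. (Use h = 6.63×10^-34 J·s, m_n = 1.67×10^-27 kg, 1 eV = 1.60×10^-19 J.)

E = 1.21×10^7 eV

For a 2D rectangular well E = (h²/8m_n)·Σ n_i²/L_i² = (6.63×10^-34)²/(8·1.67×10^-27) · [1²/(24.0 fm)² + 5²/(20.9 fm)²].
Evaluating gives E = 1.940×10^-12 J = 1.21×10^7 eV.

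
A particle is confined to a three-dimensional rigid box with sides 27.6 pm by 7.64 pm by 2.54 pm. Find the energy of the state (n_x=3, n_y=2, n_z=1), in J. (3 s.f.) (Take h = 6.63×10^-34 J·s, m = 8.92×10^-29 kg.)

E = 1.45×10^-16 J

For a 3D rectangular well E = (h²/8m)·Σ n_i²/L_i² = (6.63×10^-34)²/(8·8.92×10^-29) · [3²/(27.6 pm)² + 2²/(7.64 pm)² + 1²/(2.54 pm)²].
Evaluating gives E = 1.45×10^-16 J.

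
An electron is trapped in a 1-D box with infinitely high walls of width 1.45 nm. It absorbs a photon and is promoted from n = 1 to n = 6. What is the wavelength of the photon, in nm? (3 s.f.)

λ = 198 nm

E_1 = h²/(8m_eL²) = 2.866×10^-20 J, so ΔE = (6² − 1²)E_1 = 1.003×10^-18 J.
λ = hc/ΔE = (6.626×10^-34·2.998×10^8)/1.003×10^-18 = 1.98×10^-7 m = 198 nm.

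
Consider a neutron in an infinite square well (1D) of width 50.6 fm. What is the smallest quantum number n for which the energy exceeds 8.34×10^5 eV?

E_1 = h²/(8m_nL²) = 1.280×10^-14 J = 7.990×10^4 eV.
Need n² > 8.34×10^5/7.990×10^4 = 10.44, i.e. n > 3.231.
The smallest integer satisfying this is n = 4.

n = 4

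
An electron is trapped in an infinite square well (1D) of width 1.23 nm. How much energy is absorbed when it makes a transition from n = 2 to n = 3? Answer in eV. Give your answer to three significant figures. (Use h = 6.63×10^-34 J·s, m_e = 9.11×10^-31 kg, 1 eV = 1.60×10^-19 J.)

E_1 = h²/(8m_eL²) = 3.987×10^-20 J.
|ΔE| = |2² − 3²|·E_1 = 5·3.987×10^-20 J = 1.993×10^-19 J = 1.25 eV.

|ΔE| = 1.25 eV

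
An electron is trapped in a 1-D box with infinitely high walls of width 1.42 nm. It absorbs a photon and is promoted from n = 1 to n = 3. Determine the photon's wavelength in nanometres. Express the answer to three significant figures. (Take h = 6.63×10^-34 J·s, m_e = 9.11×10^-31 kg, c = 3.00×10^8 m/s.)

λ = 831 nm

E_1 = h²/(8m_eL²) = 2.991×10^-20 J, so ΔE = (3² − 1²)E_1 = 2.393×10^-19 J.
λ = hc/ΔE = (6.63×10^-34·3.00×10^8)/2.393×10^-19 = 8.31×10^-7 m = 831 nm.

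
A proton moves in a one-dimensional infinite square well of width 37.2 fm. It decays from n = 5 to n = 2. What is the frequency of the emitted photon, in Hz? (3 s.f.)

f = 7.51×10^20 Hz

E_1 = h²/(8m_pL²) = 2.370×10^-14 J and ΔE = (5² − 2²)E_1 = 4.977×10^-13 J.
f = ΔE/h = 4.977×10^-13/6.626×10^-34 = 7.51×10^20 Hz.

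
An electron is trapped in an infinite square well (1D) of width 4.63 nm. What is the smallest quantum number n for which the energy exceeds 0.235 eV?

E_1 = h²/(8m_eL²) = 2.810×10^-21 J = 0.01754 eV.
Need n² > 0.235/0.01754 = 13.40, i.e. n > 3.661.
The smallest integer satisfying this is n = 4.

n = 4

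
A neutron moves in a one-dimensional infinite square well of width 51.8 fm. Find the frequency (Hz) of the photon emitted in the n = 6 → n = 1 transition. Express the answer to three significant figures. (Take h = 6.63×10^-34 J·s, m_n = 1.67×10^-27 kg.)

f = 6.47×10^20 Hz

E_1 = h²/(8m_nL²) = 1.226×10^-14 J and ΔE = (6² − 1²)E_1 = 4.291×10^-13 J.
f = ΔE/h = 4.291×10^-13/6.63×10^-34 = 6.47×10^20 Hz.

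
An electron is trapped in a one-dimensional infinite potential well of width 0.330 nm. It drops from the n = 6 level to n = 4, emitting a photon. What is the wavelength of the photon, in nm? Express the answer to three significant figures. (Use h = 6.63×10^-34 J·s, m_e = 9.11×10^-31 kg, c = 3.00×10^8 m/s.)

E_1 = h²/(8m_eL²) = 5.538×10^-19 J, so ΔE = (6² − 4²)E_1 = 1.108×10^-17 J.
λ = hc/ΔE = (6.63×10^-34·3.00×10^8)/1.108×10^-17 = 1.80×10^-8 m = 18.0 nm.

λ = 18.0 nm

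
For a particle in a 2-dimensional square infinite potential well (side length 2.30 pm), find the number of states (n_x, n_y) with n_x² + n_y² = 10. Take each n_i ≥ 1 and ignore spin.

The level has n_x² + n_y² = 10. The ordered positive-integer solutions are (1, 3), (3, 1).
That gives 2 states.

degeneracy = 2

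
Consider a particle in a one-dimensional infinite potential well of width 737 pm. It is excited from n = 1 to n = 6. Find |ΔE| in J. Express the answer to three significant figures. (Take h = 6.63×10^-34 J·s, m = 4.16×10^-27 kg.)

|ΔE| = 8.51×10^-22 J

E_1 = h²/(8mL²) = 2.432×10^-23 J.
|ΔE| = |1² − 6²|·E_1 = 35·2.432×10^-23 J = 8.51×10^-22 J.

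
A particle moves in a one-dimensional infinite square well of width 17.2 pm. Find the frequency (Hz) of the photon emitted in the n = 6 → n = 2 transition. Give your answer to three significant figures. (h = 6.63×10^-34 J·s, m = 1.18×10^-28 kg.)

f = 7.60×10^16 Hz

E_1 = h²/(8mL²) = 1.574×10^-18 J and ΔE = (6² − 2²)E_1 = 5.037×10^-17 J.
f = ΔE/h = 5.037×10^-17/6.63×10^-34 = 7.60×10^16 Hz.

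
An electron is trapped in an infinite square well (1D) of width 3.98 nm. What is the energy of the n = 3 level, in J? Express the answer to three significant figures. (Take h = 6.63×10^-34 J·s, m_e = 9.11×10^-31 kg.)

For an infinite well E_n = n²h²/(8m_eL²), so E_1 = h²/(8m_eL²) = (6.63×10^-34)²/(8·9.11×10^-31·(3.98×10^-9 m)²) = 3.808×10^-21 J.
Then E_3 = 3²·E_1 = 9·3.808×10^-21 J = 3.43×10^-20 J.

E_3 = 3.43×10^-20 J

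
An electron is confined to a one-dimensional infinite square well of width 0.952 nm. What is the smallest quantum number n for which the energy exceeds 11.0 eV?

n = 6

E_1 = h²/(8m_eL²) = 6.648×10^-20 J = 0.4150 eV.
Need n² > 11.0/0.4150 = 26.51, i.e. n > 5.149.
The smallest integer satisfying this is n = 6.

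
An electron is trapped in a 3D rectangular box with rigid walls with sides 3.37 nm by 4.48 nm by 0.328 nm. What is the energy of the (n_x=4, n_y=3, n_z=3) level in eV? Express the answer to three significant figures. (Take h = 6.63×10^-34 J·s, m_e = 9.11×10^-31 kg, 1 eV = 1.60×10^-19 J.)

E = 32.2 eV

For a 3D rectangular well E = (h²/8m_e)·Σ n_i²/L_i² = (6.63×10^-34)²/(8·9.11×10^-31) · [4²/(3.37 nm)² + 3²/(4.48 nm)² + 3²/(0.328 nm)²].
Evaluating gives E = 5.158×10^-18 J = 32.2 eV.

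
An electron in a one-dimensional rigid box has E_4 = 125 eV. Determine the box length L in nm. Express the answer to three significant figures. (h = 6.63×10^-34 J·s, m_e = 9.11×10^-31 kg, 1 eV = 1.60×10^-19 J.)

L = 0.220 nm

From E_n = n²h²/(8m_eL²), L = n·h/√(8m_eE_n).
E_4 = 125 eV = 2.000×10^-17 J, so L = 4·6.63×10^-34/√(8·9.11×10^-31·2.000×10^-17) = 2.20×10^-10 m = 0.220 nm.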